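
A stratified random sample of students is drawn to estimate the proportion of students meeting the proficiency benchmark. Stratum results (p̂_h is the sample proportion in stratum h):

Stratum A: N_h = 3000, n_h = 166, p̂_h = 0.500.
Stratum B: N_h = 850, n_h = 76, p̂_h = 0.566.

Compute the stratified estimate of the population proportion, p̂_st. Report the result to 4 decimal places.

N = 3850; stratum weights W_h = N_h/N.
p̂_st = Σ W_h p̂_h = (3000·0.500 + 850·0.566)/3850 = 0.51457

p̂_st ≈ 0.5146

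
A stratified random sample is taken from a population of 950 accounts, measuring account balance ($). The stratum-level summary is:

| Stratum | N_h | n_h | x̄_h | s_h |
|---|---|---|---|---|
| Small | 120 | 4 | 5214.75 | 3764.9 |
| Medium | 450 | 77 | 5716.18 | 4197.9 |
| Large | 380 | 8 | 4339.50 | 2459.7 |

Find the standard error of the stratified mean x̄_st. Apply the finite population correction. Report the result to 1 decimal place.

SE(x̄_st) ≈ 464.4

V̂(x̄_st) = Σ W_h² (1 − n_h/N_h) s_h²/n_h, with W_h = N_h/N and N = 950:
  stratum Small: (120/950)²·(1 − 4/120)·3764.9²/4 = 54656.1
  stratum Medium: (450/950)²·(1 − 77/450)·4197.9²/77 = 42564.5
  stratum Large: (380/950)²·(1 − 8/380)·2459.7²/8 = 118455
V̂(x̄_st) = 215676
SE(x̄_st) = √215676 = 464.409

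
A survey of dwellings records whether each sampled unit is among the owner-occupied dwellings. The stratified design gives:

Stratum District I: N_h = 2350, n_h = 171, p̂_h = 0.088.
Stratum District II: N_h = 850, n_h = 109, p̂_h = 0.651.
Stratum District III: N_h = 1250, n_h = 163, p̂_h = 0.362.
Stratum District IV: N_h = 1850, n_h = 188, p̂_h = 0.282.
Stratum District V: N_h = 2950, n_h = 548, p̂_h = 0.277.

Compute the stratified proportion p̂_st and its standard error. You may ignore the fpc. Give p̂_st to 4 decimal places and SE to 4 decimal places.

N = 9250; stratum weights W_h = N_h/N.
p̂_st = Σ W_h p̂_h = (2350·0.088 + 850·0.651 + 1250·0.362 + 1850·0.282 + 2950·0.277)/9250 = 0.27584
V̂(p̂_st) = Σ W_h² p̂_h(1−p̂_h)/(n_h−1):
  stratum District I: (2350/9250)²·0.088·0.912/170 = 3.04706e-05
  stratum District II: (850/9250)²·0.651·0.349/108 = 1.77638e-05
  stratum District III: (1250/9250)²·0.362·0.638/162 = 2.60346e-05
  stratum District IV: (1850/9250)²·0.282·0.718/187 = 4.33104e-05
  stratum District V: (2950/9250)²·0.277·0.723/547 = 3.72384e-05
V̂(p̂_st) = 0.000154818; SE = √V̂ = 0.0124426

p̂_st ≈ 0.2758, SE ≈ 0.0124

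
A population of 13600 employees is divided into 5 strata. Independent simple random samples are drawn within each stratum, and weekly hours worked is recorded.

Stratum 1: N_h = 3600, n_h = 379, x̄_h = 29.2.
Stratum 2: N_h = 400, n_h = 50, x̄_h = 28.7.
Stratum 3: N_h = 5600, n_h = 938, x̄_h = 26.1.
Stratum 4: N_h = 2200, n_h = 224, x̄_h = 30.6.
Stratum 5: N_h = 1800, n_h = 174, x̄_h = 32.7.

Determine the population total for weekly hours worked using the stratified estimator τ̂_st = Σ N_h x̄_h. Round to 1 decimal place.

τ̂_st = Σ N_h x̄_h = 3600·29.2 + 400·28.7 + 5600·26.1 + 2200·30.6 + 1800·32.7 = 388940.0

τ̂_st ≈ 388940.0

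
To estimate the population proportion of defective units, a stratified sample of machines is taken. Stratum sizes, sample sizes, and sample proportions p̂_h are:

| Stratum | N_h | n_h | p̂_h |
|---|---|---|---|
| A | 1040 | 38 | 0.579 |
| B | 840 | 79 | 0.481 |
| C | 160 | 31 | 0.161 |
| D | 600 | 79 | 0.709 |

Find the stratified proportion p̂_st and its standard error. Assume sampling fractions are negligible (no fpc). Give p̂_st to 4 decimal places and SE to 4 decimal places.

N = 2640; stratum weights W_h = N_h/N.
p̂_st = Σ W_h p̂_h = (1040·0.579 + 840·0.481 + 160·0.161 + 600·0.709)/2640 = 0.55203
V̂(p̂_st) = Σ W_h² p̂_h(1−p̂_h)/(n_h−1):
  stratum A: (1040/2640)²·0.579·0.421/37 = 0.00102239
  stratum B: (840/2640)²·0.481·0.519/78 = 0.000324018
  stratum C: (160/2640)²·0.161·0.839/30 = 1.65386e-05
  stratum D: (600/2640)²·0.709·0.291/78 = 0.000136628
V̂(p̂_st) = 0.00149958; SE = √V̂ = 0.0387244

p̂_st ≈ 0.5520, SE ≈ 0.0387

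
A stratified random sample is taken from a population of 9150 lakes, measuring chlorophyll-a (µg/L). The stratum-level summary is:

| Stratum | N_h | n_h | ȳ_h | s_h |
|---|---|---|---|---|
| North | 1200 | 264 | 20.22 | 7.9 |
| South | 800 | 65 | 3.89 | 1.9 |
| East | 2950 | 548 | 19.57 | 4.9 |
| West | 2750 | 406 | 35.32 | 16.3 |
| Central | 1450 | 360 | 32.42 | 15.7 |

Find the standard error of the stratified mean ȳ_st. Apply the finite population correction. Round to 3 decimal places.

V̂(ȳ_st) = Σ W_h² (1 − n_h/N_h) s_h²/n_h, with W_h = N_h/N and N = 9150:
  stratum North: (1200/9150)²·(1 − 264/1200)·7.9²/264 = 0.0031715
  stratum South: (800/9150)²·(1 − 65/800)·1.9²/65 = 0.000390058
  stratum East: (2950/9150)²·(1 − 548/2950)·4.9²/548 = 0.00370821
  stratum West: (2750/9150)²·(1 − 406/2750)·16.3²/406 = 0.0503845
  stratum Central: (1450/9150)²·(1 − 360/1450)·15.7²/360 = 0.0129256
V̂(ȳ_st) = 0.0705799
SE(ȳ_st) = √0.0705799 = 0.265669

SE(ȳ_st) ≈ 0.266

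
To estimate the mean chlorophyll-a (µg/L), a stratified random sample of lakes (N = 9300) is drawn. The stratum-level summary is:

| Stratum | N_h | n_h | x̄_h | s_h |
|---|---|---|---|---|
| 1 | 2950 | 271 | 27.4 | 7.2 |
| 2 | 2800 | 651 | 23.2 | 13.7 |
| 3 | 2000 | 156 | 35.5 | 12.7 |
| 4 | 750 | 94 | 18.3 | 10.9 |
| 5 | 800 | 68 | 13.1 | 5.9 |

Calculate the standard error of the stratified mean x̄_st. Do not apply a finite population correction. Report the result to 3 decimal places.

SE(x̄_st) ≈ 0.324

V̂(x̄_st) = Σ W_h² s_h²/n_h, with W_h = N_h/N and N = 9300:
  stratum 1: (2950/9300)²·7.2²/271 = 0.0192475
  stratum 2: (2800/9300)²·13.7²/651 = 0.0261343
  stratum 3: (2000/9300)²·12.7²/156 = 0.0478164
  stratum 4: (750/9300)²·10.9²/94 = 0.00822019
  stratum 5: (800/9300)²·5.9²/68 = 0.00378799
V̂(x̄_st) = 0.105206
SE(x̄_st) = √0.105206 = 0.324355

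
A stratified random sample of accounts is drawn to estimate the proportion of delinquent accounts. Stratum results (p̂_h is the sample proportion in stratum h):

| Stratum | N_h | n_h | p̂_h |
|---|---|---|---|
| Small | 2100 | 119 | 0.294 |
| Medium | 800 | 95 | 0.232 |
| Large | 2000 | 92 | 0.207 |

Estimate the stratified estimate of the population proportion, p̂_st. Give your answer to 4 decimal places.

N = 4900; stratum weights W_h = N_h/N.
p̂_st = Σ W_h p̂_h = (2100·0.294 + 800·0.232 + 2000·0.207)/4900 = 0.24837

p̂_st ≈ 0.2484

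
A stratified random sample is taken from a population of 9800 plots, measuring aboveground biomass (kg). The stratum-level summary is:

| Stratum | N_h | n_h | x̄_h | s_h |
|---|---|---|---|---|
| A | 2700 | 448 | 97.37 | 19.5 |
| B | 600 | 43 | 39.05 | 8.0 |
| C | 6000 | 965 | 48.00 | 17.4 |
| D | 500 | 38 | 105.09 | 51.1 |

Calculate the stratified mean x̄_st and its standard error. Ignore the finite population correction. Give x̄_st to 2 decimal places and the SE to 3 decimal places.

x̄_st ≈ 63.97, SE ≈ 0.605

x̄_st = Σ W_h x̄_h = (2700·97.37 + 600·39.05 + 6000·48.00 + 500·105.09)/9800 = 63.96673
V̂(x̄_st) = Σ W_h² s_h²/n_h, with W_h = N_h/N and N = 9800:
  stratum A: (2700/9800)²·19.5²/448 = 0.0644268
  stratum B: (600/9800)²·8.0²/43 = 0.00557907
  stratum C: (6000/9800)²·17.4²/965 = 0.117604
  stratum D: (500/9800)²·51.1²/38 = 0.178874
V̂(x̄_st) = 0.366483
SE(x̄_st) = √0.366483 = 0.605379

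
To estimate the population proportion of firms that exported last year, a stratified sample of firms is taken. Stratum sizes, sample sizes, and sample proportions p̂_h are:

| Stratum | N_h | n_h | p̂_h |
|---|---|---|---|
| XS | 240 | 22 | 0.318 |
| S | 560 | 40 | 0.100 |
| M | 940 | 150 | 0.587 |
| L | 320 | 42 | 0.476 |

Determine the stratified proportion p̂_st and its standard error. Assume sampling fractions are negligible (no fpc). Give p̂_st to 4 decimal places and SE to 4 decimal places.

p̂_st ≈ 0.4060, SE ≈ 0.0282

N = 2060; stratum weights W_h = N_h/N.
p̂_st = Σ W_h p̂_h = (240·0.318 + 560·0.100 + 940·0.587 + 320·0.476)/2060 = 0.40603
V̂(p̂_st) = Σ W_h² p̂_h(1−p̂_h)/(n_h−1):
  stratum XS: (240/2060)²·0.318·0.682/21 = 0.000140178
  stratum S: (560/2060)²·0.100·0.900/39 = 0.000170537
  stratum M: (940/2060)²·0.587·0.413/149 = 0.000338784
  stratum L: (320/2060)²·0.476·0.524/41 = 0.000146798
V̂(p̂_st) = 0.000796298; SE = √V̂ = 0.0282187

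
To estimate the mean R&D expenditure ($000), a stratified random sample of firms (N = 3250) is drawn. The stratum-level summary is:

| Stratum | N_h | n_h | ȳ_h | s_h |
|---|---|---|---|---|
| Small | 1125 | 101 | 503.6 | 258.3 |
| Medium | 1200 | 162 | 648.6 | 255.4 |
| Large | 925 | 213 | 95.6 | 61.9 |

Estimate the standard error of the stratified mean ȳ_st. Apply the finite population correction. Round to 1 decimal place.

SE(ȳ_st) ≈ 11.0

V̂(ȳ_st) = Σ W_h² (1 − n_h/N_h) s_h²/n_h, with W_h = N_h/N and N = 3250:
  stratum Small: (1125/3250)²·(1 − 101/1125)·258.3²/101 = 72.0466
  stratum Medium: (1200/3250)²·(1 − 162/1200)·255.4²/162 = 47.4831
  stratum Large: (925/3250)²·(1 − 213/925)·61.9²/213 = 1.12165
V̂(ȳ_st) = 120.651
SE(ȳ_st) = √120.651 = 10.9841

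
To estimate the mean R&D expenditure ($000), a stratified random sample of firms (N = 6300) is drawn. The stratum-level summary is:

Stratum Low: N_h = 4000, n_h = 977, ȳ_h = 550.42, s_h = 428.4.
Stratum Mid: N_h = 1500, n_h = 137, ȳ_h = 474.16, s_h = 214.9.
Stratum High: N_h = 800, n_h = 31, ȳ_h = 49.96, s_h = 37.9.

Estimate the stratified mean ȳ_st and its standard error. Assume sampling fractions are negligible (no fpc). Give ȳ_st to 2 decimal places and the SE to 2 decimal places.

ȳ_st = Σ W_h ȳ_h = (4000·550.42 + 1500·474.16 + 800·49.96)/6300 = 468.71238
V̂(ȳ_st) = Σ W_h² s_h²/n_h, with W_h = N_h/N and N = 6300:
  stratum Low: (4000/6300)²·428.4²/977 = 75.7257
  stratum Mid: (1500/6300)²·214.9²/137 = 19.1097
  stratum High: (800/6300)²·37.9²/31 = 0.747163
V̂(ȳ_st) = 95.5825
SE(ȳ_st) = √95.5825 = 9.77663

ȳ_st ≈ 468.71, SE ≈ 9.78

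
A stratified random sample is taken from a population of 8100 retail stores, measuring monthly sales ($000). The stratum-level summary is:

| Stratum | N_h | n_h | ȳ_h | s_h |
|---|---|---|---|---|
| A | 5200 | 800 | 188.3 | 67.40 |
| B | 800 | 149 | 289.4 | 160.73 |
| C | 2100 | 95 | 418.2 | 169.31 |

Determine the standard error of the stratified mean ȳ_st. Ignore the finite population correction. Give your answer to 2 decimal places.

SE(ȳ_st) ≈ 4.93

V̂(ȳ_st) = Σ W_h² s_h²/n_h, with W_h = N_h/N and N = 8100:
  stratum A: (5200/8100)²·67.40²/800 = 2.34027
  stratum B: (800/8100)²·160.73²/149 = 1.69129
  stratum C: (2100/8100)²·169.31²/95 = 20.282
V̂(ȳ_st) = 24.3135
SE(ȳ_st) = √24.3135 = 4.93088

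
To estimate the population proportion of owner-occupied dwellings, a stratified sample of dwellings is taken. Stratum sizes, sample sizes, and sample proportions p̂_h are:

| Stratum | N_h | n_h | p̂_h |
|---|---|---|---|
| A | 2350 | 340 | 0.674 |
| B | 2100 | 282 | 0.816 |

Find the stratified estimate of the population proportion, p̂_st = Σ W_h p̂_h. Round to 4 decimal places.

p̂_st ≈ 0.7410

N = 4450; stratum weights W_h = N_h/N.
p̂_st = Σ W_h p̂_h = (2350·0.674 + 2100·0.816)/4450 = 0.74101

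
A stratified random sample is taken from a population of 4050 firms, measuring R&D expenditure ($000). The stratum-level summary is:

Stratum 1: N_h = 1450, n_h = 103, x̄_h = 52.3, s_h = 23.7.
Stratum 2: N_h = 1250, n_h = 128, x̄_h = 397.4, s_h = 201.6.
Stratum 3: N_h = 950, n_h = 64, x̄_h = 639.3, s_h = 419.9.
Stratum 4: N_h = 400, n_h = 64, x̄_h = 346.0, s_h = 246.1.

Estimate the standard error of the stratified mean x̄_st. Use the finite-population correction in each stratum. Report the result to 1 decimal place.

V̂(x̄_st) = Σ W_h² (1 − n_h/N_h) s_h²/n_h, with W_h = N_h/N and N = 4050:
  stratum 1: (1450/4050)²·(1 − 103/1450)·23.7²/103 = 0.649359
  stratum 2: (1250/4050)²·(1 − 128/1250)·201.6²/128 = 27.1496
  stratum 3: (950/4050)²·(1 − 64/950)·419.9²/64 = 141.371
  stratum 4: (400/4050)²·(1 − 64/400)·246.1²/64 = 7.75412
V̂(x̄_st) = 176.924
SE(x̄_st) = √176.924 = 13.3013

SE(x̄_st) ≈ 13.3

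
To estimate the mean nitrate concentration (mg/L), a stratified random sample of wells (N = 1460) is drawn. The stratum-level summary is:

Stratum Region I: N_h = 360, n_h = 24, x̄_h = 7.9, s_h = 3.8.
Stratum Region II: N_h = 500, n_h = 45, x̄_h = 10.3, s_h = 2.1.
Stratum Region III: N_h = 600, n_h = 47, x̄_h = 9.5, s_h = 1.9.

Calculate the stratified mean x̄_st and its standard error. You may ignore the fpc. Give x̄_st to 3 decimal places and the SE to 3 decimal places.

x̄_st = Σ W_h x̄_h = (360·7.9 + 500·10.3 + 600·9.5)/1460 = 9.37945
V̂(x̄_st) = Σ W_h² s_h²/n_h, with W_h = N_h/N and N = 1460:
  stratum Region I: (360/1460)²·3.8²/24 = 0.036581
  stratum Region II: (500/1460)²·2.1²/45 = 0.0114937
  stratum Region III: (600/1460)²·1.9²/47 = 0.012972
V̂(x̄_st) = 0.0610467
SE(x̄_st) = √0.0610467 = 0.247076

x̄_st ≈ 9.379, SE ≈ 0.247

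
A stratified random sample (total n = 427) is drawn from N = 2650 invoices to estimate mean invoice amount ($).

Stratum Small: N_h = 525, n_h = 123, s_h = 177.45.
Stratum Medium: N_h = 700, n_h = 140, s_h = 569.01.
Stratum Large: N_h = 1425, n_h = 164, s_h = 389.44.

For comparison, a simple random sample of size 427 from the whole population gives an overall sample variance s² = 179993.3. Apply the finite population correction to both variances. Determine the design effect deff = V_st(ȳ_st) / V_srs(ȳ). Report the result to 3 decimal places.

deff ≈ 1.056

V̂(ȳ_st) = Σ W_h² (1 − n_h/N_h) s_h²/n_h, with W_h = N_h/N and N = 2650:
  stratum Small: (525/2650)²·(1 − 123/525)·177.45²/123 = 7.69379
  stratum Medium: (700/2650)²·(1 − 140/700)·569.01²/140 = 129.094
  stratum Large: (1425/2650)²·(1 − 164/1425)·389.44²/164 = 236.633
V_st = 373.421
V_srs = (1 − 427/2650)·179993.3/427 = 353.608
deff = V_st / V_srs = 373.421/353.608 = 1.0560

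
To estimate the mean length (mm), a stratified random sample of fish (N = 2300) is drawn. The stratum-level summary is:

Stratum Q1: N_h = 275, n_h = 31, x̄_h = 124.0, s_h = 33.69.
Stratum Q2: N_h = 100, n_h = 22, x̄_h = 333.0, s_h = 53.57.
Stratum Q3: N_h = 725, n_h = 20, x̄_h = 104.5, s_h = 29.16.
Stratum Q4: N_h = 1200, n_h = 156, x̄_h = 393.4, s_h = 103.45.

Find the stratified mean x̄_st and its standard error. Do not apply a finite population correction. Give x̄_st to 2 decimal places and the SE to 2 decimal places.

x̄_st ≈ 267.50, SE ≈ 4.87

x̄_st = Σ W_h x̄_h = (275·124.0 + 100·333.0 + 725·104.5 + 1200·393.4)/2300 = 267.49674
V̂(x̄_st) = Σ W_h² s_h²/n_h, with W_h = N_h/N and N = 2300:
  stratum Q1: (275/2300)²·33.69²/31 = 0.52342
  stratum Q2: (100/2300)²·53.57²/22 = 0.246584
  stratum Q3: (725/2300)²·29.16²/20 = 4.2244
  stratum Q4: (1200/2300)²·103.45²/156 = 18.6743
V̂(x̄_st) = 23.6687
SE(x̄_st) = √23.6687 = 4.86504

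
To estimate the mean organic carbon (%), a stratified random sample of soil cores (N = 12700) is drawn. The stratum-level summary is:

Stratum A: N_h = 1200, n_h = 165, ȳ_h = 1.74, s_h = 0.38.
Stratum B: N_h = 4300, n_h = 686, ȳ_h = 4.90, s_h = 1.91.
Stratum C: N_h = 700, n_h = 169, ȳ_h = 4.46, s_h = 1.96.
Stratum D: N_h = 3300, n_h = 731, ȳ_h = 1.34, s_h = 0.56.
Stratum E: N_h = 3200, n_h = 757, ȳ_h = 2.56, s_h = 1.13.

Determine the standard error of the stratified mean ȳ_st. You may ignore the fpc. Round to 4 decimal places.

SE(ȳ_st) ≈ 0.0287

V̂(ȳ_st) = Σ W_h² s_h²/n_h, with W_h = N_h/N and N = 12700:
  stratum A: (1200/12700)²·0.38²/165 = 7.81337e-06
  stratum B: (4300/12700)²·1.91²/686 = 0.000609638
  stratum C: (700/12700)²·1.96²/169 = 6.9058e-05
  stratum D: (3300/12700)²·0.56²/731 = 2.89654e-05
  stratum E: (3200/12700)²·1.13²/757 = 0.000107091
V̂(ȳ_st) = 0.000822566
SE(ȳ_st) = √0.000822566 = 0.0286804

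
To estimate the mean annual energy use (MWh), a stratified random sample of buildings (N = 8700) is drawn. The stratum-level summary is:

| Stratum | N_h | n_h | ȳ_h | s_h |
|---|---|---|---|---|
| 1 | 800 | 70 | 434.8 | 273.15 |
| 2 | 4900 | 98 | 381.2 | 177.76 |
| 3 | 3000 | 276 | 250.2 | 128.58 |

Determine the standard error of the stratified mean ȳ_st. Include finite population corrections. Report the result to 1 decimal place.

SE(ȳ_st) ≈ 10.7

V̂(ȳ_st) = Σ W_h² (1 − n_h/N_h) s_h²/n_h, with W_h = N_h/N and N = 8700:
  stratum 1: (800/8700)²·(1 − 70/800)·273.15²/70 = 8.22392
  stratum 2: (4900/8700)²·(1 − 98/4900)·177.76²/98 = 100.236
  stratum 3: (3000/8700)²·(1 − 276/3000)·128.58²/276 = 6.46737
V̂(ȳ_st) = 114.927
SE(ȳ_st) = √114.927 = 10.7204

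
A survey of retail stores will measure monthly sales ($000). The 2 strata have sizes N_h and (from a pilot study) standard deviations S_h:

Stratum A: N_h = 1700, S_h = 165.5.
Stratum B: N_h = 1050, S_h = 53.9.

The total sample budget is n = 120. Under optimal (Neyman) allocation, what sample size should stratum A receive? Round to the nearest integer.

100

Neyman allocation: n_h = n · N_h S_h / Σ N_i S_i, with n = 120.
  stratum A: N_h·S_h = 1700·165.5 = 281350.00
  stratum B: N_h·S_h = 1050·53.9 = 56595.00
Σ N_h S_h = 337945.00
n for stratum A = 120·281350.00/337945.00 = 99.904 → 100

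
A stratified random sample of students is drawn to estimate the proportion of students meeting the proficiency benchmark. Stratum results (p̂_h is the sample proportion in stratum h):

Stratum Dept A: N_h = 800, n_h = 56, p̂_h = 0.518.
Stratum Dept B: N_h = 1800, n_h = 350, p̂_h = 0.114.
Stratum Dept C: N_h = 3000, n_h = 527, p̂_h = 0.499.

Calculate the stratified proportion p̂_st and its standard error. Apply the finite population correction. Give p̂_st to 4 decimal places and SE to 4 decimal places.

p̂_st ≈ 0.3780, SE ≈ 0.0149

N = 5600; stratum weights W_h = N_h/N.
p̂_st = Σ W_h p̂_h = (800·0.518 + 1800·0.114 + 3000·0.499)/5600 = 0.37796
V̂(p̂_st) = Σ W_h² (1 − n_h/N_h) p̂_h(1−p̂_h)/(n_h−1):
  stratum Dept A: (800/5600)²·(1 − 56/800)·0.518·0.482/55 = 8.61591e-05
  stratum Dept B: (1800/5600)²·(1 − 350/1800)·0.114·0.886/349 = 2.40867e-05
  stratum Dept C: (3000/5600)²·(1 − 527/3000)·0.499·0.501/526 = 0.00011244
V̂(p̂_st) = 0.000222686; SE = √V̂ = 0.0149227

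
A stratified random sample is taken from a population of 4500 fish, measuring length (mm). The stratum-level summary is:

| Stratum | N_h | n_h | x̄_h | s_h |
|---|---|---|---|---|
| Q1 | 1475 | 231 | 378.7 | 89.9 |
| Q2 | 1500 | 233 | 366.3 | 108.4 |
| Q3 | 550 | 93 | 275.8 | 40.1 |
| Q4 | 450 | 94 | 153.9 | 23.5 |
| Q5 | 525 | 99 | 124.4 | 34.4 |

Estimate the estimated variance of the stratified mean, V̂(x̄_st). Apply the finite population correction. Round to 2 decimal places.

V̂(x̄_st) = Σ W_h² (1 − n_h/N_h) s_h²/n_h, with W_h = N_h/N and N = 4500:
  stratum Q1: (1475/4500)²·(1 − 231/1475)·89.9²/231 = 3.17026
  stratum Q2: (1500/4500)²·(1 − 233/1500)·108.4²/233 = 4.7331
  stratum Q3: (550/4500)²·(1 − 93/550)·40.1²/93 = 0.214615
  stratum Q4: (450/4500)²·(1 − 94/450)·23.5²/94 = 0.0464778
  stratum Q5: (525/4500)²·(1 − 99/525)·34.4²/99 = 0.132016
V̂(x̄_st) = 8.29647

V̂(x̄_st) ≈ 8.30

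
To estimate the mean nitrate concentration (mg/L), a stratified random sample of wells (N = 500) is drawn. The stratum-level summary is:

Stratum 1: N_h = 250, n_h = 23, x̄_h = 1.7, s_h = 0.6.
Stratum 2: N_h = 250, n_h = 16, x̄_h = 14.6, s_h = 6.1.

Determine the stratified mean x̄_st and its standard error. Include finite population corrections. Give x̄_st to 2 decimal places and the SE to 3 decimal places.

x̄_st = Σ W_h x̄_h = (250·1.7 + 250·14.6)/500 = 8.15000
V̂(x̄_st) = Σ W_h² (1 − n_h/N_h) s_h²/n_h, with W_h = N_h/N and N = 500:
  stratum 1: (250/500)²·(1 − 23/250)·0.6²/23 = 0.00355304
  stratum 2: (250/500)²·(1 − 16/250)·6.1²/16 = 0.544196
V̂(x̄_st) = 0.547749
SE(x̄_st) = √0.547749 = 0.740101

x̄_st ≈ 8.15, SE ≈ 0.740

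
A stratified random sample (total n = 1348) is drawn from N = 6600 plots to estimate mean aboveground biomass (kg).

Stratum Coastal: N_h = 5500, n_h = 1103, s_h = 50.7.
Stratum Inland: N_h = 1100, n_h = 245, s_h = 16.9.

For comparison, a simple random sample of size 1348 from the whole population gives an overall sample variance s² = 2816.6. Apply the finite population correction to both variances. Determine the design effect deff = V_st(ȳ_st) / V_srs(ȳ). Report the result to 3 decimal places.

V̂(ȳ_st) = Σ W_h² (1 − n_h/N_h) s_h²/n_h, with W_h = N_h/N and N = 6600:
  stratum Coastal: (5500/6600)²·(1 − 1103/5500)·50.7²/1103 = 1.29381
  stratum Inland: (1100/6600)²·(1 − 245/1100)·16.9²/245 = 0.0251697
V_st = 1.31898
V_srs = (1 − 1348/6600)·2816.6/1348 = 1.66271
deff = V_st / V_srs = 1.31898/1.66271 = 0.7933

deff ≈ 0.793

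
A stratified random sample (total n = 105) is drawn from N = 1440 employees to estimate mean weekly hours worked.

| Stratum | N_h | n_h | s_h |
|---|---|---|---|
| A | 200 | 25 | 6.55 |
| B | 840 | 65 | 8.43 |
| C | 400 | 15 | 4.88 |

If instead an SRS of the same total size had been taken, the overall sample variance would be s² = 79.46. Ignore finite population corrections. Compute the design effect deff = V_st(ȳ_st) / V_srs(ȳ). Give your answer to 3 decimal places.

V̂(ȳ_st) = Σ W_h² s_h²/n_h, with W_h = N_h/N and N = 1440:
  stratum A: (200/1440)²·6.55²/25 = 0.0331038
  stratum B: (840/1440)²·8.43²/65 = 0.372028
  stratum C: (400/1440)²·4.88²/15 = 0.122502
V_st = 0.527634
V_srs = s²/n = 79.46/105 = 0.756762
deff = V_st / V_srs = 0.527634/0.756762 = 0.6972

deff ≈ 0.697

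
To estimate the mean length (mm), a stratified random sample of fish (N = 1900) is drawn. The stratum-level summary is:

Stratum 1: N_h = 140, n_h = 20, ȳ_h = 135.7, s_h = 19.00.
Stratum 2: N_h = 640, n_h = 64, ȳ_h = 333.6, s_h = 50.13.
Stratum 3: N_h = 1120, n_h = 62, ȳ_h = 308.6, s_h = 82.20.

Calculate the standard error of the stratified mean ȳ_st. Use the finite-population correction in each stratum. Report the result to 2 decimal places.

SE(ȳ_st) ≈ 6.31

V̂(ȳ_st) = Σ W_h² (1 − n_h/N_h) s_h²/n_h, with W_h = N_h/N and N = 1900:
  stratum 1: (140/1900)²·(1 − 20/140)·19.00²/20 = 0.084
  stratum 2: (640/1900)²·(1 − 64/640)·50.13²/64 = 4.00969
  stratum 3: (1120/1900)²·(1 − 62/1120)·82.20²/62 = 35.7724
V̂(ȳ_st) = 39.8661
SE(ȳ_st) = √39.8661 = 6.31396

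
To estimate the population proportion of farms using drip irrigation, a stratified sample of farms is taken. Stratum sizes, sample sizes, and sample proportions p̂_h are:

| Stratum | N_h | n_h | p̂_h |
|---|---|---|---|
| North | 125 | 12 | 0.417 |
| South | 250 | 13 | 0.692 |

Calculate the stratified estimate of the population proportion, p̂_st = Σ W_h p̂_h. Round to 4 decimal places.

p̂_st ≈ 0.6003

N = 375; stratum weights W_h = N_h/N.
p̂_st = Σ W_h p̂_h = (125·0.417 + 250·0.692)/375 = 0.60033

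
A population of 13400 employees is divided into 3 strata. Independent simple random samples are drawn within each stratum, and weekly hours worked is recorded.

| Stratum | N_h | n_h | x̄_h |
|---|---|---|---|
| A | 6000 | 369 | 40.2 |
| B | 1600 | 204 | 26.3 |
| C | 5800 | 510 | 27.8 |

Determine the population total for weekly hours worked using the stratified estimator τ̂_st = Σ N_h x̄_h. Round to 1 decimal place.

τ̂_st = Σ N_h x̄_h = 6000·40.2 + 1600·26.3 + 5800·27.8 = 444520.0

τ̂_st ≈ 444520.0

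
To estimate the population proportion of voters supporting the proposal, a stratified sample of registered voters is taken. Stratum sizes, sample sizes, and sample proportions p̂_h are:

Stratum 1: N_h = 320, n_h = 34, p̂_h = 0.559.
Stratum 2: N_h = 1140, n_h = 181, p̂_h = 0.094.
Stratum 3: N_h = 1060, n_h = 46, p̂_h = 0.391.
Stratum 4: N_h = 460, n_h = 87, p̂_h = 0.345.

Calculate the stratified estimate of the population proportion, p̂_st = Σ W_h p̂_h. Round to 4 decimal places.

p̂_st ≈ 0.2883

N = 2980; stratum weights W_h = N_h/N.
p̂_st = Σ W_h p̂_h = (320·0.559 + 1140·0.094 + 1060·0.391 + 460·0.345)/2980 = 0.28832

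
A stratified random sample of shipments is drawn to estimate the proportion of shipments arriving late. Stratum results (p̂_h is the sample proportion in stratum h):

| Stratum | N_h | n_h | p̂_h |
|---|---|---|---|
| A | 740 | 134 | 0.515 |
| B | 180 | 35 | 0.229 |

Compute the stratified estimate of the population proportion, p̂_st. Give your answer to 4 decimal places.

p̂_st ≈ 0.4590

N = 920; stratum weights W_h = N_h/N.
p̂_st = Σ W_h p̂_h = (740·0.515 + 180·0.229)/920 = 0.45904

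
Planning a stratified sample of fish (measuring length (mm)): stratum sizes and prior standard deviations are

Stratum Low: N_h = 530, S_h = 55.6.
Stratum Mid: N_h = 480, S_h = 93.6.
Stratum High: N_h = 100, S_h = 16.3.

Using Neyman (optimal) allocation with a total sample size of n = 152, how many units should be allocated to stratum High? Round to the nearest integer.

Neyman allocation: n_h = n · N_h S_h / Σ N_i S_i, with n = 152.
  stratum Low: N_h·S_h = 530·55.6 = 29468.00
  stratum Mid: N_h·S_h = 480·93.6 = 44928.00
  stratum High: N_h·S_h = 100·16.3 = 1630.00
Σ N_h S_h = 76026.00
n for stratum High = 152·1630.00/76026.00 = 3.259 → 3

3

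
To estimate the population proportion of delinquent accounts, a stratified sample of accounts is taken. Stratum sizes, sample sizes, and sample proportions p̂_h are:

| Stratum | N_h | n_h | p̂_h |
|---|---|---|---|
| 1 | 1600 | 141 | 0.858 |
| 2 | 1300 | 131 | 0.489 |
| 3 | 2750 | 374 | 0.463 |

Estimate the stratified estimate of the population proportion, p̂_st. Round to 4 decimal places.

p̂_st ≈ 0.5808

N = 5650; stratum weights W_h = N_h/N.
p̂_st = Σ W_h p̂_h = (1600·0.858 + 1300·0.489 + 2750·0.463)/5650 = 0.58084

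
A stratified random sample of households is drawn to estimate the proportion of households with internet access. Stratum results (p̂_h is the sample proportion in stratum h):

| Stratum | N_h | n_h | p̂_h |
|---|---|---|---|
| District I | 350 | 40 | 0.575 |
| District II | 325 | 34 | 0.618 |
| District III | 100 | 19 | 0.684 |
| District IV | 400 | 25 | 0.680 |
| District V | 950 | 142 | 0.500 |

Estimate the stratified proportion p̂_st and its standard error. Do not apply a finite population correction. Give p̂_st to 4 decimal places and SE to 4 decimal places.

p̂_st ≈ 0.5729, SE ≈ 0.0322

N = 2125; stratum weights W_h = N_h/N.
p̂_st = Σ W_h p̂_h = (350·0.575 + 325·0.618 + 100·0.684 + 400·0.680 + 950·0.500)/2125 = 0.57294
V̂(p̂_st) = Σ W_h² p̂_h(1−p̂_h)/(n_h−1):
  stratum District I: (350/2125)²·0.575·0.425/39 = 0.000169985
  stratum District II: (325/2125)²·0.618·0.382/33 = 0.000167335
  stratum District III: (100/2125)²·0.684·0.316/18 = 2.65921e-05
  stratum District IV: (400/2125)²·0.680·0.320/24 = 0.000321255
  stratum District V: (950/2125)²·0.500·0.500/141 = 0.000354365
V̂(p̂_st) = 0.00103953; SE = √V̂ = 0.0322418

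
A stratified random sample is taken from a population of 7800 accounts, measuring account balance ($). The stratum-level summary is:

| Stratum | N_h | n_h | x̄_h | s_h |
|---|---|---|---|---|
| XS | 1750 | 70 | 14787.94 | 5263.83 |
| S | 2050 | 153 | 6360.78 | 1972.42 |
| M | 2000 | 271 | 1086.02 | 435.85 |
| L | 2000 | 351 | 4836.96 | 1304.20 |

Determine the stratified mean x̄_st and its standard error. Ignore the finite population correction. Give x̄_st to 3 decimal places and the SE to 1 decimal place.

x̄_st ≈ 6508.263, SE ≈ 148.5

x̄_st = Σ W_h x̄_h = (1750·14787.94 + 2050·6360.78 + 2000·1086.02 + 2000·4836.96)/7800 = 6508.26333
V̂(x̄_st) = Σ W_h² s_h²/n_h, with W_h = N_h/N and N = 7800:
  stratum XS: (1750/7800)²·5263.83²/70 = 19924.7
  stratum S: (2050/7800)²·1972.42²/153 = 1756.41
  stratum M: (2000/7800)²·435.85²/271 = 46.0867
  stratum L: (2000/7800)²·1304.20²/351 = 318.605
V̂(x̄_st) = 22045.8
SE(x̄_st) = √22045.8 = 148.478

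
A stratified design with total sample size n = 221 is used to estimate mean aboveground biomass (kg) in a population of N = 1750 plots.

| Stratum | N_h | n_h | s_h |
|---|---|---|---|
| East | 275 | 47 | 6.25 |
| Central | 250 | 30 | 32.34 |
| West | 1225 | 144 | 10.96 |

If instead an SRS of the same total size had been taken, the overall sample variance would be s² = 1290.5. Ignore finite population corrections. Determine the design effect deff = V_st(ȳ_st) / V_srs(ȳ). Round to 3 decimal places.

V̂(ȳ_st) = Σ W_h² s_h²/n_h, with W_h = N_h/N and N = 1750:
  stratum East: (275/1750)²·6.25²/47 = 0.0205235
  stratum Central: (250/1750)²·32.34²/30 = 0.71148
  stratum West: (1225/1750)²·10.96²/144 = 0.408747
V_st = 1.14075
V_srs = s²/n = 1290.5/221 = 5.83937
deff = V_st / V_srs = 1.14075/5.83937 = 0.1954

deff ≈ 0.195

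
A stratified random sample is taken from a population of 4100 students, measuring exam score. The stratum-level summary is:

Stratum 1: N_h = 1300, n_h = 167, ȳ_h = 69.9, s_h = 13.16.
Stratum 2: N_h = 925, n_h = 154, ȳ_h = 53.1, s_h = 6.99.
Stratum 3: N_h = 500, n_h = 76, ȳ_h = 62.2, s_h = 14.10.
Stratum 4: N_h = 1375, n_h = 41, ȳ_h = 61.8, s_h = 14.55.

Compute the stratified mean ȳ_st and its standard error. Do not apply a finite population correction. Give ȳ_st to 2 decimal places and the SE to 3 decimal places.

ȳ_st ≈ 62.45, SE ≈ 0.860

ȳ_st = Σ W_h ȳ_h = (1300·69.9 + 925·53.1 + 500·62.2 + 1375·61.8)/4100 = 62.45427
V̂(ȳ_st) = Σ W_h² s_h²/n_h, with W_h = N_h/N and N = 4100:
  stratum 1: (1300/4100)²·13.16²/167 = 0.104259
  stratum 2: (925/4100)²·6.99²/154 = 0.0161491
  stratum 3: (500/4100)²·14.10²/76 = 0.0389042
  stratum 4: (1375/4100)²·14.55²/41 = 0.580737
V̂(ȳ_st) = 0.74005
SE(ȳ_st) = √0.74005 = 0.860262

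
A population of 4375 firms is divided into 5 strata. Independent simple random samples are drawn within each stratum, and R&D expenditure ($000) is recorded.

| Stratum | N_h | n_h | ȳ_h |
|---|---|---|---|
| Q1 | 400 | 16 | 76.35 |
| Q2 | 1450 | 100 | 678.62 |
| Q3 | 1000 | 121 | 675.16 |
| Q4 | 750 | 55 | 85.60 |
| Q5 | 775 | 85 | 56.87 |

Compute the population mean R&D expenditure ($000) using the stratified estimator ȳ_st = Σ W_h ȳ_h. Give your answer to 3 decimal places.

N = Σ N_h = 4375. Stratum weights W_h = N_h/N.
ȳ_st = (400·76.35 + 1450·678.62 + 1000·675.16 + 750·85.60 + 775·56.87) / 4375 = 410.96531

ȳ_st ≈ 410.965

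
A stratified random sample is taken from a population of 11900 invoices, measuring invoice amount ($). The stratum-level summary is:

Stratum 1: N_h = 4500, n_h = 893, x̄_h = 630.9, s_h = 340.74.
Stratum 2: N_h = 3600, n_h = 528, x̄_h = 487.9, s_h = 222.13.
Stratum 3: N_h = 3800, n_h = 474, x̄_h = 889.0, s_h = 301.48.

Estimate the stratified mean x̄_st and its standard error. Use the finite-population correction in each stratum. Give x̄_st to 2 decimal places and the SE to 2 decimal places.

x̄_st ≈ 670.06, SE ≈ 6.27

x̄_st = Σ W_h x̄_h = (4500·630.9 + 3600·487.9 + 3800·889.0)/11900 = 670.05798
V̂(x̄_st) = Σ W_h² (1 − n_h/N_h) s_h²/n_h, with W_h = N_h/N and N = 11900:
  stratum 1: (4500/11900)²·(1 − 893/4500)·340.74²/893 = 14.9025
  stratum 2: (3600/11900)²·(1 − 528/3600)·222.13²/528 = 7.29811
  stratum 3: (3800/11900)²·(1 − 474/3800)·301.48²/474 = 17.114
V̂(x̄_st) = 39.3146
SE(x̄_st) = √39.3146 = 6.27013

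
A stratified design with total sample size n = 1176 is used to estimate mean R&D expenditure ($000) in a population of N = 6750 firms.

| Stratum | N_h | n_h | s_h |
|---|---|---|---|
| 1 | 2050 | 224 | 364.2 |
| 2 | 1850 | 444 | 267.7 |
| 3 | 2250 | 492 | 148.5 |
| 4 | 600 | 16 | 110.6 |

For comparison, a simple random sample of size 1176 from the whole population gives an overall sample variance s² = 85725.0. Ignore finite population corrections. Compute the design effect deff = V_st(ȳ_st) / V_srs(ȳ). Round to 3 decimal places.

V̂(ȳ_st) = Σ W_h² s_h²/n_h, with W_h = N_h/N and N = 6750:
  stratum 1: (2050/6750)²·364.2²/224 = 54.6175
  stratum 2: (1850/6750)²·267.7²/444 = 12.1241
  stratum 3: (2250/6750)²·148.5²/492 = 4.98018
  stratum 4: (600/6750)²·110.6²/16 = 6.04067
V_st = 77.7625
V_srs = s²/n = 85725.0/1176 = 72.8954
deff = V_st / V_srs = 77.7625/72.8954 = 1.0668

deff ≈ 1.067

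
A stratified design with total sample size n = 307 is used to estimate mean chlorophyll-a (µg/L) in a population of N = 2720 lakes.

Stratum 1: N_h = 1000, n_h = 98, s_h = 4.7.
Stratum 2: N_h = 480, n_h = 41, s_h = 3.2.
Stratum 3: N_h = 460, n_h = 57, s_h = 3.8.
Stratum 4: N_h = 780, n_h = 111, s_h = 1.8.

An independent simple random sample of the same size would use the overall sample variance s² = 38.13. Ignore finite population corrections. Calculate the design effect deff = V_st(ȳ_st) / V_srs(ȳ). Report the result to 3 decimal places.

V̂(ȳ_st) = Σ W_h² s_h²/n_h, with W_h = N_h/N and N = 2720:
  stratum 1: (1000/2720)²·4.7²/98 = 0.0304672
  stratum 2: (480/2720)²·3.2²/41 = 0.00777787
  stratum 3: (460/2720)²·3.8²/57 = 0.00724553
  stratum 4: (780/2720)²·1.8²/111 = 0.00240034
V_st = 0.0478909
V_srs = s²/n = 38.13/307 = 0.124202
deff = V_st / V_srs = 0.0478909/0.124202 = 0.3856

deff ≈ 0.386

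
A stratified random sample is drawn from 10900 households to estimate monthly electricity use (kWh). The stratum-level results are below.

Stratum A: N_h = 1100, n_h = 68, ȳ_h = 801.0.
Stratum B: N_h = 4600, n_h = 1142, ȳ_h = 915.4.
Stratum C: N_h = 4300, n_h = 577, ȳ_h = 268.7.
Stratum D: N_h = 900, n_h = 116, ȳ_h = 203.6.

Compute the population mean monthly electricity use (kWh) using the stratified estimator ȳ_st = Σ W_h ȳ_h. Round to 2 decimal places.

N = Σ N_h = 10900. Stratum weights W_h = N_h/N.
ȳ_st = (1100·801.0 + 4600·915.4 + 4300·268.7 + 900·203.6) / 10900 = 589.9624

ȳ_st ≈ 589.96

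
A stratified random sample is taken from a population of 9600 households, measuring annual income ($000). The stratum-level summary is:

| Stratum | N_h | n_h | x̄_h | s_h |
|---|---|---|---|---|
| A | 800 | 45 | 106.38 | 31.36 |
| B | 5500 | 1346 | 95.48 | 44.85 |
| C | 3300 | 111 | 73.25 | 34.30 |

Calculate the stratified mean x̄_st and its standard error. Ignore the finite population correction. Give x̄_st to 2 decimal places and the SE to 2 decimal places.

x̄_st ≈ 88.75, SE ≈ 1.38

x̄_st = Σ W_h x̄_h = (800·106.38 + 5500·95.48 + 3300·73.25)/9600 = 88.74677
V̂(x̄_st) = Σ W_h² s_h²/n_h, with W_h = N_h/N and N = 9600:
  stratum A: (800/9600)²·31.36²/45 = 0.151767
  stratum B: (5500/9600)²·44.85²/1346 = 0.490527
  stratum C: (3300/9600)²·34.30²/111 = 1.25242
V̂(x̄_st) = 1.89472
SE(x̄_st) = √1.89472 = 1.37649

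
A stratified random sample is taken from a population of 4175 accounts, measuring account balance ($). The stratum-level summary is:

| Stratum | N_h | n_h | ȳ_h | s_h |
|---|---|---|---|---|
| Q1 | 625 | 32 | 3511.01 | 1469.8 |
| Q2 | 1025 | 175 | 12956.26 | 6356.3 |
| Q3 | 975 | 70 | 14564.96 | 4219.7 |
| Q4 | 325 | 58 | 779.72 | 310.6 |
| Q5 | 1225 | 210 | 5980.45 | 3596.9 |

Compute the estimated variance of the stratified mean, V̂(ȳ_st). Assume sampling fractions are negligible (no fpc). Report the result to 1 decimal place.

V̂(ȳ_st) ≈ 34615.3

V̂(ȳ_st) = Σ W_h² s_h²/n_h, with W_h = N_h/N and N = 4175:
  stratum Q1: (625/4175)²·1469.8²/32 = 1512.91
  stratum Q2: (1025/4175)²·6356.3²/175 = 13915.7
  stratum Q3: (975/4175)²·4219.7²/70 = 13872.7
  stratum Q4: (325/4175)²·310.6²/58 = 10.0793
  stratum Q5: (1225/4175)²·3596.9²/210 = 5303.92
V̂(ȳ_st) = 34615.3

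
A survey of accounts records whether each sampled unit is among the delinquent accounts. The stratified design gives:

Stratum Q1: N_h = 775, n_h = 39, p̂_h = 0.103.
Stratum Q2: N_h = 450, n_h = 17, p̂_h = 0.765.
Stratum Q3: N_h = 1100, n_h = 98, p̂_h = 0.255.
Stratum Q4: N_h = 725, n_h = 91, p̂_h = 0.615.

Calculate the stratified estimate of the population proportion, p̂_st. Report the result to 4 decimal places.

N = 3050; stratum weights W_h = N_h/N.
p̂_st = Σ W_h p̂_h = (775·0.103 + 450·0.765 + 1100·0.255 + 725·0.615)/3050 = 0.37720

p̂_st ≈ 0.3772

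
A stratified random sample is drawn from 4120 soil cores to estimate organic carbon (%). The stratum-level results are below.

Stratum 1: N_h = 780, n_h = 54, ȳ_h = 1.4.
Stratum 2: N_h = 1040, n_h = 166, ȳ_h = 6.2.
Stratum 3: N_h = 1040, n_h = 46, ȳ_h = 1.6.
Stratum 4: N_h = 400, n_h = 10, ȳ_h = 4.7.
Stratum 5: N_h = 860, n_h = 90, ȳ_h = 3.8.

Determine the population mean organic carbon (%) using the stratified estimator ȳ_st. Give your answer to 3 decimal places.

ȳ_st ≈ 3.483

N = Σ N_h = 4120. Stratum weights W_h = N_h/N.
ȳ_st = (780·1.4 + 1040·6.2 + 1040·1.6 + 400·4.7 + 860·3.8) / 4120 = 3.48350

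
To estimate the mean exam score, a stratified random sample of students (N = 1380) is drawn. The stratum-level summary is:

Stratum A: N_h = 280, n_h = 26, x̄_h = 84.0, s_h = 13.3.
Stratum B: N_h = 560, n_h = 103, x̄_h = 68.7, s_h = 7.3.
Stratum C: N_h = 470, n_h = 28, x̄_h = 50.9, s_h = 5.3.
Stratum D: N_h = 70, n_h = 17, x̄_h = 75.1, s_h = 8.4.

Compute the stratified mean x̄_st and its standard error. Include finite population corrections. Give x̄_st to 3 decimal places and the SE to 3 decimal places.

x̄_st = Σ W_h x̄_h = (280·84.0 + 560·68.7 + 470·50.9 + 70·75.1)/1380 = 66.06667
V̂(x̄_st) = Σ W_h² (1 − n_h/N_h) s_h²/n_h, with W_h = N_h/N and N = 1380:
  stratum A: (280/1380)²·(1 − 26/280)·13.3²/26 = 0.254076
  stratum B: (560/1380)²·(1 − 103/560)·7.3²/103 = 0.0695272
  stratum C: (470/1380)²·(1 − 28/470)·5.3²/28 = 0.109435
  stratum D: (70/1380)²·(1 − 17/70)·8.4²/17 = 0.00808584
V̂(x̄_st) = 0.441124
SE(x̄_st) = √0.441124 = 0.664172

x̄_st ≈ 66.067, SE ≈ 0.664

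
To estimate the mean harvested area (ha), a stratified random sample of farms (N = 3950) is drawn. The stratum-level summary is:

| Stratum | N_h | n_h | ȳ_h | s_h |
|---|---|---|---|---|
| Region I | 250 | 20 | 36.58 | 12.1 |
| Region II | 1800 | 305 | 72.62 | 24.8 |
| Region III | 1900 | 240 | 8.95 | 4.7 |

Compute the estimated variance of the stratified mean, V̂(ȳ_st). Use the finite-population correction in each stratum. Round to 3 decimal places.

V̂(ȳ_st) = Σ W_h² (1 − n_h/N_h) s_h²/n_h, with W_h = N_h/N and N = 3950:
  stratum Region I: (250/3950)²·(1 − 20/250)·12.1²/20 = 0.0269783
  stratum Region II: (1800/3950)²·(1 − 305/1800)·24.8²/305 = 0.347795
  stratum Region III: (1900/3950)²·(1 − 240/1900)·4.7²/240 = 0.018606
V̂(ȳ_st) = 0.393379

V̂(ȳ_st) ≈ 0.393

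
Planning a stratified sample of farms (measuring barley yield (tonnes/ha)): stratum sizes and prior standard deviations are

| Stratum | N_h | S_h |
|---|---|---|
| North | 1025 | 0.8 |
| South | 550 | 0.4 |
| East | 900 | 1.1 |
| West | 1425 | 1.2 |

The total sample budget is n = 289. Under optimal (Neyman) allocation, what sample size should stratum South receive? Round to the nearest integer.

Neyman allocation: n_h = n · N_h S_h / Σ N_i S_i, with n = 289.
  stratum North: N_h·S_h = 1025·0.8 = 820.00
  stratum South: N_h·S_h = 550·0.4 = 220.00
  stratum East: N_h·S_h = 900·1.1 = 990.00
  stratum West: N_h·S_h = 1425·1.2 = 1710.00
Σ N_h S_h = 3740.00
n for stratum South = 289·220.00/3740.00 = 17.000 → 17

17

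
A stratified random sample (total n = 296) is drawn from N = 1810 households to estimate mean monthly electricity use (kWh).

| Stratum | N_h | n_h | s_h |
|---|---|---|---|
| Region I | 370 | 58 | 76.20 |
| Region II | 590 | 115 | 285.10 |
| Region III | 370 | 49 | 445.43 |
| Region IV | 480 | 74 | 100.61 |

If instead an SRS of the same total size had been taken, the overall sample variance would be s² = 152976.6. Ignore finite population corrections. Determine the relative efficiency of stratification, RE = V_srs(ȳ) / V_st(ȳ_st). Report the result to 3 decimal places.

V̂(ȳ_st) = Σ W_h² s_h²/n_h, with W_h = N_h/N and N = 1810:
  stratum Region I: (370/1810)²·76.20²/58 = 4.18339
  stratum Region II: (590/1810)²·285.10²/115 = 75.1006
  stratum Region III: (370/1810)²·445.43²/49 = 169.203
  stratum Region IV: (480/1810)²·100.61²/74 = 9.62002
V_st = 258.107
V_srs = s²/n = 152976.6/296 = 516.813
Relative efficiency = V_srs / V_st = 516.813/258.107 = 2.0023

RE ≈ 2.002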